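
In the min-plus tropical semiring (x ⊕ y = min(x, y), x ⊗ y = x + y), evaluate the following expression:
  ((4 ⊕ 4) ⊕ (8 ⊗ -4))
((4 ⊕ 4) ⊕ (8 ⊗ -4)) = 4

Expand innermost to outermost. Recall ⊕ takes the minimum of its arguments and ⊗ takes their sum. Working out the expression ((4 ⊕ 4) ⊕ (8 ⊗ -4)) gives 4.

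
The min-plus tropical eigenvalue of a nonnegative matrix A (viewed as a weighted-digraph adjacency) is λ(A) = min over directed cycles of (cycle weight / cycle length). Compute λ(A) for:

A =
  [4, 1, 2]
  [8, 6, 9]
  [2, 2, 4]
λ(A) = 2

Enumerate directed cycles and compute their means (weight / length). Sample:
  cycle 0 → 0: weight = 4, length = 1, mean = 4/1 ≈ 4.000
  cycle 1 → 1: weight = 6, length = 1, mean = 6/1 ≈ 6.000
  cycle 2 → 2: weight = 4, length = 1, mean = 4/1 ≈ 4.000
  cycle 0 → 1 → 0: weight = 9, length = 2, mean = 9/2 ≈ 4.500
  cycle 0 → 2 → 0: weight = 4, length = 2, mean = 4/2 ≈ 2.000
  cycle 1 → 0 → 1: weight = 9, length = 2, mean = 9/2 ≈ 4.500
Minimum mean = 2.000, attained e.g. along the cycle 0 → 2 → 0 with weight 4 and length 2. So λ(A) = 4/2 = 2.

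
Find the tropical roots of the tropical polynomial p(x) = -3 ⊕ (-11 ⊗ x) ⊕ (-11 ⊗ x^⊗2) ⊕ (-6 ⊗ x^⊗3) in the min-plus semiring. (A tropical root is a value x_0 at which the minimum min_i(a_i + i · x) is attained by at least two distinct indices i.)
Roots: {-5, 0, 8}

Each tropical root is a break point of the lower envelope of the lines y = a_i + i · x (there are 4 lines, with slopes 0, 1, ..., 3). Only the lines that attain the minimum somewhere contribute to roots; other lines are dominated. Here the surviving (envelope) indices are i = 3, i = 2, i = 1, i = 0.
Intersections between consecutive envelope lines give the roots: for adjacent envelope indices i < j the intersection is x = (a_i − a_j) / (j − i). Reading off the sorted break points: {-5, 0, 8}.
Verification: at each break x_0, at least two indices attain the minimum of min_i(a_i + i · x_0).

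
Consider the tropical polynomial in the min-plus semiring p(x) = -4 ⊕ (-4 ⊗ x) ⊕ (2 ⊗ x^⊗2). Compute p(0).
p(0) = -4

A tropical monomial a ⊗ x^⊗i evaluates to a + i · x. Evaluating each term at x = 0:
  Term 0 contributes -4 + 0 · 0 = -4
  Term 1 contributes -4 + 1 · 0 = -4
  Term 2 contributes 2 + 2 · 0 = 2
p(0) = ⊕ of these = min[-4, -4, 2] = -4.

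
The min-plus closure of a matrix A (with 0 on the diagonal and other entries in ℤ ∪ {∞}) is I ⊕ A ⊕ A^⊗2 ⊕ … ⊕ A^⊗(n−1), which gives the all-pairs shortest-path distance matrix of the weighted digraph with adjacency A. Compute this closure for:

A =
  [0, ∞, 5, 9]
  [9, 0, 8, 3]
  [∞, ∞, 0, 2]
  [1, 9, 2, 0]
Closure =
  [0, 16, 5, 7]
  [4, 0, 5, 3]
  [3, 11, 0, 2]
  [1, 9, 2, 0]

This is the Floyd-Warshall all-pairs shortest-path computation. For each intermediate vertex k = 0, 1, …, 3, update dist[i][j] ← min(dist[i][j], dist[i][k] + dist[k][j]). The final matrix gives, for each (i, j), the minimum total weight of any directed path from i to j (possibly empty when i = j).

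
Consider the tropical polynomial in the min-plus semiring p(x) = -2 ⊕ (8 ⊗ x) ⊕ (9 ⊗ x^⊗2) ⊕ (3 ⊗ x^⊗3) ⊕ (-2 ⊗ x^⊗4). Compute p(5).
p(5) = -2

A tropical monomial a ⊗ x^⊗i evaluates to a + i · x. Evaluating each term at x = 5:
  Term 0 contributes -2 + 0 · 5 = -2
  Term 1 contributes 8 + 1 · 5 = 13
  Term 2 contributes 9 + 2 · 5 = 19
  Term 3 contributes 3 + 3 · 5 = 18
  Term 4 contributes -2 + 4 · 5 = 18
p(5) = ⊕ of these = min[-2, 13, 19, 18, 18] = -2.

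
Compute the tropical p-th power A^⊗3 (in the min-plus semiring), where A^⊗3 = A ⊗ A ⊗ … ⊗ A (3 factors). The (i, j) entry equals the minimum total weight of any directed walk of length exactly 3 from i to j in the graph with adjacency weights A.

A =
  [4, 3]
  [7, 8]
A^⊗3 =
  [12, 11]
  [15, 14]

Each entry (A^⊗3)_ij equals the minimum over all length-3 walks i = v_0 → v_1 → … → v_3 = j of Σ_t A[v_t][v_{t+1}]. For example, for (i, j) = (0, 1) we minimise over 4 possible intermediate vertex sequences; the minimum is 11, attained along the walk 0 → 0 → 0 → 1.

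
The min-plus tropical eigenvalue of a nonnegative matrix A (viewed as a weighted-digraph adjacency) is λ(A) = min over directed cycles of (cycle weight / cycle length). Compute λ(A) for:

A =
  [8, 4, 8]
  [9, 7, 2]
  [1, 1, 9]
λ(A) = 3/2

Enumerate directed cycles and compute their means (weight / length). Sample:
  cycle 0 → 0: weight = 8, length = 1, mean = 8/1 ≈ 8.000
  cycle 1 → 1: weight = 7, length = 1, mean = 7/1 ≈ 7.000
  cycle 2 → 2: weight = 9, length = 1, mean = 9/1 ≈ 9.000
  cycle 0 → 1 → 0: weight = 13, length = 2, mean = 13/2 ≈ 6.500
  cycle 0 → 2 → 0: weight = 9, length = 2, mean = 9/2 ≈ 4.500
  cycle 1 → 0 → 1: weight = 13, length = 2, mean = 13/2 ≈ 6.500
Minimum mean = 1.500, attained e.g. along the cycle 1 → 2 → 1 with weight 3 and length 2. So λ(A) = 3/2 = 3/2.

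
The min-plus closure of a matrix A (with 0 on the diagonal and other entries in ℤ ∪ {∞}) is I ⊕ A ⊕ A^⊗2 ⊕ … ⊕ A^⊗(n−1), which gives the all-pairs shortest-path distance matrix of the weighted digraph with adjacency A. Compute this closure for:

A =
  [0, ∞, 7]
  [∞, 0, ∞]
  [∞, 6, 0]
Closure =
  [0, 13, 7]
  [∞, 0, ∞]
  [∞, 6, 0]

This is the Floyd-Warshall all-pairs shortest-path computation. For each intermediate vertex k = 0, 1, …, 2, update dist[i][j] ← min(dist[i][j], dist[i][k] + dist[k][j]). The final matrix gives, for each (i, j), the minimum total weight of any directed path from i to j (possibly empty when i = j).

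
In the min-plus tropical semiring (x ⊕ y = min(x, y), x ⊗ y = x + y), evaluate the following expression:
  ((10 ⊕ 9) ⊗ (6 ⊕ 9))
((10 ⊕ 9) ⊗ (6 ⊕ 9)) = 15

Expand innermost to outermost. Recall ⊕ takes the minimum of its arguments and ⊗ takes their sum. Working out the expression ((10 ⊕ 9) ⊗ (6 ⊕ 9)) gives 15.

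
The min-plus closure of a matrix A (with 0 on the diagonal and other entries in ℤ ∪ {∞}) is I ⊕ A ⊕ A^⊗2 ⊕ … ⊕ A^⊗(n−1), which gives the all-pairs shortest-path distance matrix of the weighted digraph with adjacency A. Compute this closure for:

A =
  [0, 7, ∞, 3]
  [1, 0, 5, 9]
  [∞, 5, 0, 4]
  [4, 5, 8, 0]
Closure =
  [0, 7, 11, 3]
  [1, 0, 5, 4]
  [6, 5, 0, 4]
  [4, 5, 8, 0]

This is the Floyd-Warshall all-pairs shortest-path computation. For each intermediate vertex k = 0, 1, …, 3, update dist[i][j] ← min(dist[i][j], dist[i][k] + dist[k][j]). The final matrix gives, for each (i, j), the minimum total weight of any directed path from i to j (possibly empty when i = j).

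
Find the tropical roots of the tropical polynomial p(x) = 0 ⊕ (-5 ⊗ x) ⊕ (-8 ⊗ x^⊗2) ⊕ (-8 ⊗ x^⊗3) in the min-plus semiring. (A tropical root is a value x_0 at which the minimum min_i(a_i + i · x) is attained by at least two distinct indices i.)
Roots: {0, 3, 5}

Each tropical root is a break point of the lower envelope of the lines y = a_i + i · x (there are 4 lines, with slopes 0, 1, ..., 3). Only the lines that attain the minimum somewhere contribute to roots; other lines are dominated. Here the surviving (envelope) indices are i = 3, i = 2, i = 1, i = 0.
Intersections between consecutive envelope lines give the roots: for adjacent envelope indices i < j the intersection is x = (a_i − a_j) / (j − i). Reading off the sorted break points: {0, 3, 5}.
Verification: at each break x_0, at least two indices attain the minimum of min_i(a_i + i · x_0).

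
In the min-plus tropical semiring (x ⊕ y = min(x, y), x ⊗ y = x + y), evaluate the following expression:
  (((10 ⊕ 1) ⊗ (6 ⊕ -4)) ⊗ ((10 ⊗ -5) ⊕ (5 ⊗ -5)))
(((10 ⊕ 1) ⊗ (6 ⊕ -4)) ⊗ ((10 ⊗ -5) ⊕ (5 ⊗ -5))) = -3

Expand innermost to outermost. Recall ⊕ takes the minimum of its arguments and ⊗ takes their sum. Working out the expression (((10 ⊕ 1) ⊗ (6 ⊕ -4)) ⊗ ((10 ⊗ -5) ⊕ (5 ⊗ -5))) gives -3.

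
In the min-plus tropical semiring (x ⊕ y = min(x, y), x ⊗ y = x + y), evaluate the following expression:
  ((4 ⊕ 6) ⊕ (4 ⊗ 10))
((4 ⊕ 6) ⊕ (4 ⊗ 10)) = 4

Expand innermost to outermost. Recall ⊕ takes the minimum of its arguments and ⊗ takes their sum. Working out the expression ((4 ⊕ 6) ⊕ (4 ⊗ 10)) gives 4.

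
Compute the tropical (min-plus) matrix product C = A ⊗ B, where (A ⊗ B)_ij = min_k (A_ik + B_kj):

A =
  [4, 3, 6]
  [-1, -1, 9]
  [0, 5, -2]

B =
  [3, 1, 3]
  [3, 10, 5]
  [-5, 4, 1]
A ⊗ B =
  [1, 5, 7]
  [2, 0, 2]
  [-7, 1, -1]

Apply the min-plus product entry-by-entry:
  C[0][0] = min over k of (A[0][0] + B[0][0] = 4 + 3 = 7, A[0][1] + B[1][0] = 3 + 3 = 6, A[0][2] + B[2][0] = 6 + -5 = 1) = 1 (attained at k = 2)
  C[0][1] = min over k of (A[0][0] + B[0][1] = 4 + 1 = 5, A[0][1] + B[1][1] = 3 + 10 = 13, A[0][2] + B[2][1] = 6 + 4 = 10) = 5 (attained at k = 0)
  C[0][2] = min over k of (A[0][0] + B[0][2] = 4 + 3 = 7, A[0][1] + B[1][2] = 3 + 5 = 8, A[0][2] + B[2][2] = 6 + 1 = 7) = 7 (attained at k = 0)
  C[1][0] = min over k of (A[1][0] + B[0][0] = -1 + 3 = 2, A[1][1] + B[1][0] = -1 + 3 = 2, A[1][2] + B[2][0] = 9 + -5 = 4) = 2 (attained at k = 0)
  C[1][1] = min over k of (A[1][0] + B[0][1] = -1 + 1 = 0, A[1][1] + B[1][1] = -1 + 10 = 9, A[1][2] + B[2][1] = 9 + 4 = 13) = 0 (attained at k = 0)
  C[1][2] = min over k of (A[1][0] + B[0][2] = -1 + 3 = 2, A[1][1] + B[1][2] = -1 + 5 = 4, A[1][2] + B[2][2] = 9 + 1 = 10) = 2 (attained at k = 0)
  C[2][0] = min over k of (A[2][0] + B[0][0] = 0 + 3 = 3, A[2][1] + B[1][0] = 5 + 3 = 8, A[2][2] + B[2][0] = -2 + -5 = -7) = -7 (attained at k = 2)
  C[2][1] = min over k of (A[2][0] + B[0][1] = 0 + 1 = 1, A[2][1] + B[1][1] = 5 + 10 = 15, A[2][2] + B[2][1] = -2 + 4 = 2) = 1 (attained at k = 0)
  C[2][2] = min over k of (A[2][0] + B[0][2] = 0 + 3 = 3, A[2][1] + B[1][2] = 5 + 5 = 10, A[2][2] + B[2][2] = -2 + 1 = -1) = -1 (attained at k = 2)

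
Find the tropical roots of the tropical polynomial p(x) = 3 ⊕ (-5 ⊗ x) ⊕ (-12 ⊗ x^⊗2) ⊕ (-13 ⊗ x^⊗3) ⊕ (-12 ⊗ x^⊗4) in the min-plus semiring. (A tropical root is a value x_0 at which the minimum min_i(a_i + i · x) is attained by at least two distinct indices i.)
Roots: {-1, 1, 7, 8}

Each tropical root is a break point of the lower envelope of the lines y = a_i + i · x (there are 5 lines, with slopes 0, 1, ..., 4). Only the lines that attain the minimum somewhere contribute to roots; other lines are dominated. Here the surviving (envelope) indices are i = 4, i = 3, i = 2, i = 1, i = 0.
Intersections between consecutive envelope lines give the roots: for adjacent envelope indices i < j the intersection is x = (a_i − a_j) / (j − i). Reading off the sorted break points: {-1, 1, 7, 8}.
Verification: at each break x_0, at least two indices attain the minimum of min_i(a_i + i · x_0).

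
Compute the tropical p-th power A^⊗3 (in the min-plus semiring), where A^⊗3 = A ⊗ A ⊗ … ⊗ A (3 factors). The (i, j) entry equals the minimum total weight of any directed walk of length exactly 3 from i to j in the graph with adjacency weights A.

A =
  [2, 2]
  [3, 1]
A^⊗3 =
  [6, 4]
  [5, 3]

Each entry (A^⊗3)_ij equals the minimum over all length-3 walks i = v_0 → v_1 → … → v_3 = j of Σ_t A[v_t][v_{t+1}]. For example, for (i, j) = (0, 1) we minimise over 4 possible intermediate vertex sequences; the minimum is 4, attained along the walk 0 → 1 → 1 → 1.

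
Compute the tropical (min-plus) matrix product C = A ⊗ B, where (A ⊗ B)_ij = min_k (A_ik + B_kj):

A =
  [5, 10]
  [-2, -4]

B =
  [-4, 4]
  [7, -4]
A ⊗ B =
  [1, 6]
  [-6, -8]

Apply the min-plus product entry-by-entry:
  C[0][0] = min over k of (A[0][0] + B[0][0] = 5 + -4 = 1, A[0][1] + B[1][0] = 10 + 7 = 17) = 1 (attained at k = 0)
  C[0][1] = min over k of (A[0][0] + B[0][1] = 5 + 4 = 9, A[0][1] + B[1][1] = 10 + -4 = 6) = 6 (attained at k = 1)
  C[1][0] = min over k of (A[1][0] + B[0][0] = -2 + -4 = -6, A[1][1] + B[1][0] = -4 + 7 = 3) = -6 (attained at k = 0)
  C[1][1] = min over k of (A[1][0] + B[0][1] = -2 + 4 = 2, A[1][1] + B[1][1] = -4 + -4 = -8) = -8 (attained at k = 1)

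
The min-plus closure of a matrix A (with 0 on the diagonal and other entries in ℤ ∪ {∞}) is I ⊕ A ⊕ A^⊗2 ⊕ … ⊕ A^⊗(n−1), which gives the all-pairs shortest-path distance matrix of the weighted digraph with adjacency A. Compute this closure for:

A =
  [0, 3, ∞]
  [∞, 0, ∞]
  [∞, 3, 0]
Closure =
  [0, 3, ∞]
  [∞, 0, ∞]
  [∞, 3, 0]

This is the Floyd-Warshall all-pairs shortest-path computation. For each intermediate vertex k = 0, 1, …, 2, update dist[i][j] ← min(dist[i][j], dist[i][k] + dist[k][j]). The final matrix gives, for each (i, j), the minimum total weight of any directed path from i to j (possibly empty when i = j).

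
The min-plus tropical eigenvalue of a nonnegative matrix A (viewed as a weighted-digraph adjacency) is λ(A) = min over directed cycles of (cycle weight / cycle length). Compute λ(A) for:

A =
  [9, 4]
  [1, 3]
λ(A) = 5/2

Enumerate directed cycles and compute their means (weight / length). Sample:
  cycle 0 → 0: weight = 9, length = 1, mean = 9/1 ≈ 9.000
  cycle 1 → 1: weight = 3, length = 1, mean = 3/1 ≈ 3.000
  cycle 0 → 1 → 0: weight = 5, length = 2, mean = 5/2 ≈ 2.500
  cycle 1 → 0 → 1: weight = 5, length = 2, mean = 5/2 ≈ 2.500
Minimum mean = 2.500, attained e.g. along the cycle 0 → 1 → 0 with weight 5 and length 2. So λ(A) = 5/2 = 5/2.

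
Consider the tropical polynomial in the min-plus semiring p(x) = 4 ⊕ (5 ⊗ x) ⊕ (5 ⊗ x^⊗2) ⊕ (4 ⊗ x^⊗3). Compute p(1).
p(1) = 4

A tropical monomial a ⊗ x^⊗i evaluates to a + i · x. Evaluating each term at x = 1:
  Term 0 contributes 4 + 0 · 1 = 4
  Term 1 contributes 5 + 1 · 1 = 6
  Term 2 contributes 5 + 2 · 1 = 7
  Term 3 contributes 4 + 3 · 1 = 7
p(1) = ⊕ of these = min[4, 6, 7, 7] = 4.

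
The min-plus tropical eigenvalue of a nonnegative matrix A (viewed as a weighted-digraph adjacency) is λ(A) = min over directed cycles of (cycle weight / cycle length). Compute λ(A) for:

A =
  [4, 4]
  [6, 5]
λ(A) = 4

Enumerate directed cycles and compute their means (weight / length). Sample:
  cycle 0 → 0: weight = 4, length = 1, mean = 4/1 ≈ 4.000
  cycle 1 → 1: weight = 5, length = 1, mean = 5/1 ≈ 5.000
  cycle 0 → 1 → 0: weight = 10, length = 2, mean = 10/2 ≈ 5.000
  cycle 1 → 0 → 1: weight = 10, length = 2, mean = 10/2 ≈ 5.000
Minimum mean = 4.000, attained e.g. along the cycle 0 → 0 with weight 4 and length 1. So λ(A) = 4/1 = 4.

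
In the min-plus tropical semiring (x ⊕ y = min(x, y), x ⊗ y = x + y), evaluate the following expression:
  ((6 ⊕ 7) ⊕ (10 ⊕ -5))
((6 ⊕ 7) ⊕ (10 ⊕ -5)) = -5

Expand innermost to outermost. Recall ⊕ takes the minimum of its arguments and ⊗ takes their sum. Working out the expression ((6 ⊕ 7) ⊕ (10 ⊕ -5)) gives -5.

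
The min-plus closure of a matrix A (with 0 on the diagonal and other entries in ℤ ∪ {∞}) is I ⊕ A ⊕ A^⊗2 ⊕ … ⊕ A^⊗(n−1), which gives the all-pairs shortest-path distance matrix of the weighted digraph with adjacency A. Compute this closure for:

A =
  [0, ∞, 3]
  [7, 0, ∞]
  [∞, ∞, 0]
Closure =
  [0, ∞, 3]
  [7, 0, 10]
  [∞, ∞, 0]

This is the Floyd-Warshall all-pairs shortest-path computation. For each intermediate vertex k = 0, 1, …, 2, update dist[i][j] ← min(dist[i][j], dist[i][k] + dist[k][j]). The final matrix gives, for each (i, j), the minimum total weight of any directed path from i to j (possibly empty when i = j).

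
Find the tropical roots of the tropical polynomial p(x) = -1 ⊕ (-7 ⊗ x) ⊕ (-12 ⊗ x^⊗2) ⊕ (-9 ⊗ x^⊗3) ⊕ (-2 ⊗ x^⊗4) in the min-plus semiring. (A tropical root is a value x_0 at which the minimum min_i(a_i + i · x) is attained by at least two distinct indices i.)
Roots: {-7, -3, 5, 6}

Each tropical root is a break point of the lower envelope of the lines y = a_i + i · x (there are 5 lines, with slopes 0, 1, ..., 4). Only the lines that attain the minimum somewhere contribute to roots; other lines are dominated. Here the surviving (envelope) indices are i = 4, i = 3, i = 2, i = 1, i = 0.
Intersections between consecutive envelope lines give the roots: for adjacent envelope indices i < j the intersection is x = (a_i − a_j) / (j − i). Reading off the sorted break points: {-7, -3, 5, 6}.
Verification: at each break x_0, at least two indices attain the minimum of min_i(a_i + i · x_0).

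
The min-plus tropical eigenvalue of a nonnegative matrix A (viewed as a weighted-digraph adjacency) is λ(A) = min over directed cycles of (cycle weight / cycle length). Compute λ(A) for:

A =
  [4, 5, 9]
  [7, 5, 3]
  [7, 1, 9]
λ(A) = 2

Enumerate directed cycles and compute their means (weight / length). Sample:
  cycle 0 → 0: weight = 4, length = 1, mean = 4/1 ≈ 4.000
  cycle 1 → 1: weight = 5, length = 1, mean = 5/1 ≈ 5.000
  cycle 2 → 2: weight = 9, length = 1, mean = 9/1 ≈ 9.000
  cycle 0 → 1 → 0: weight = 12, length = 2, mean = 12/2 ≈ 6.000
  cycle 0 → 2 → 0: weight = 16, length = 2, mean = 16/2 ≈ 8.000
  cycle 1 → 0 → 1: weight = 12, length = 2, mean = 12/2 ≈ 6.000
Minimum mean = 2.000, attained e.g. along the cycle 1 → 2 → 1 with weight 4 and length 2. So λ(A) = 4/2 = 2.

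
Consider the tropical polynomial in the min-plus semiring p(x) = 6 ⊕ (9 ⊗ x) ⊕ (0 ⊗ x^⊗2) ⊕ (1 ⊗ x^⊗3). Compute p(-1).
p(-1) = -2

A tropical monomial a ⊗ x^⊗i evaluates to a + i · x. Evaluating each term at x = -1:
  Term 0 contributes 6 + 0 · -1 = 6
  Term 1 contributes 9 + 1 · -1 = 8
  Term 2 contributes 0 + 2 · -1 = -2
  Term 3 contributes 1 + 3 · -1 = -2
p(-1) = ⊕ of these = min[6, 8, -2, -2] = -2.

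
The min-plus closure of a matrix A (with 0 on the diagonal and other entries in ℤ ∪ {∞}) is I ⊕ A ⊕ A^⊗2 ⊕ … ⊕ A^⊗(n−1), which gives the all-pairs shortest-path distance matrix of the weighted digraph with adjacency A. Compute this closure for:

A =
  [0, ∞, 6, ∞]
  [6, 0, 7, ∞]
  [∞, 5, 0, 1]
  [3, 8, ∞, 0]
Closure =
  [0, 11, 6, 7]
  [6, 0, 7, 8]
  [4, 5, 0, 1]
  [3, 8, 9, 0]

This is the Floyd-Warshall all-pairs shortest-path computation. For each intermediate vertex k = 0, 1, …, 3, update dist[i][j] ← min(dist[i][j], dist[i][k] + dist[k][j]). The final matrix gives, for each (i, j), the minimum total weight of any directed path from i to j (possibly empty when i = j).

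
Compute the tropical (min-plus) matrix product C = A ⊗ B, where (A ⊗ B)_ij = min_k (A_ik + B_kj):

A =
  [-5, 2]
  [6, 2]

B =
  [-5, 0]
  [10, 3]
A ⊗ B =
  [-10, -5]
  [1, 5]

Apply the min-plus product entry-by-entry:
  C[0][0] = min over k of (A[0][0] + B[0][0] = -5 + -5 = -10, A[0][1] + B[1][0] = 2 + 10 = 12) = -10 (attained at k = 0)
  C[0][1] = min over k of (A[0][0] + B[0][1] = -5 + 0 = -5, A[0][1] + B[1][1] = 2 + 3 = 5) = -5 (attained at k = 0)
  C[1][0] = min over k of (A[1][0] + B[0][0] = 6 + -5 = 1, A[1][1] + B[1][0] = 2 + 10 = 12) = 1 (attained at k = 0)
  C[1][1] = min over k of (A[1][0] + B[0][1] = 6 + 0 = 6, A[1][1] + B[1][1] = 2 + 3 = 5) = 5 (attained at k = 1)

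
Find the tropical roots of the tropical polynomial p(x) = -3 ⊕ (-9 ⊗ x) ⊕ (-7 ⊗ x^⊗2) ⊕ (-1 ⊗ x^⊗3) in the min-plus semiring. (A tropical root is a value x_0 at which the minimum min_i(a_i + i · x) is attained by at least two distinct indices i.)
Roots: {-6, -2, 6}

Each tropical root is a break point of the lower envelope of the lines y = a_i + i · x (there are 4 lines, with slopes 0, 1, ..., 3). Only the lines that attain the minimum somewhere contribute to roots; other lines are dominated. Here the surviving (envelope) indices are i = 3, i = 2, i = 1, i = 0.
Intersections between consecutive envelope lines give the roots: for adjacent envelope indices i < j the intersection is x = (a_i − a_j) / (j − i). Reading off the sorted break points: {-6, -2, 6}.
Verification: at each break x_0, at least two indices attain the minimum of min_i(a_i + i · x_0).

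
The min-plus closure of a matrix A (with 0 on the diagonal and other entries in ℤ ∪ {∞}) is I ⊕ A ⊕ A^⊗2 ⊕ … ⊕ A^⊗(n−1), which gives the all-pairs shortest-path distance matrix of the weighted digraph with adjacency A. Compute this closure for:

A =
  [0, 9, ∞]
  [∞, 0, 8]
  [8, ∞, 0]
Closure =
  [0, 9, 17]
  [16, 0, 8]
  [8, 17, 0]

This is the Floyd-Warshall all-pairs shortest-path computation. For each intermediate vertex k = 0, 1, …, 2, update dist[i][j] ← min(dist[i][j], dist[i][k] + dist[k][j]). The final matrix gives, for each (i, j), the minimum total weight of any directed path from i to j (possibly empty when i = j).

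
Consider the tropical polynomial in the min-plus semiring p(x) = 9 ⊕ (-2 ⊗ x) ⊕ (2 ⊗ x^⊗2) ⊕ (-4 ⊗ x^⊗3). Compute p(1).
p(1) = -1

A tropical monomial a ⊗ x^⊗i evaluates to a + i · x. Evaluating each term at x = 1:
  Term 0 contributes 9 + 0 · 1 = 9
  Term 1 contributes -2 + 1 · 1 = -1
  Term 2 contributes 2 + 2 · 1 = 4
  Term 3 contributes -4 + 3 · 1 = -1
p(1) = ⊕ of these = min[9, -1, 4, -1] = -1.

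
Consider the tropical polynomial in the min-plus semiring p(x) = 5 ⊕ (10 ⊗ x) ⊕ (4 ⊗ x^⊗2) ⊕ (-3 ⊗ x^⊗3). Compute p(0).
p(0) = -3

A tropical monomial a ⊗ x^⊗i evaluates to a + i · x. Evaluating each term at x = 0:
  Term 0 contributes 5 + 0 · 0 = 5
  Term 1 contributes 10 + 1 · 0 = 10
  Term 2 contributes 4 + 2 · 0 = 4
  Term 3 contributes -3 + 3 · 0 = -3
p(0) = ⊕ of these = min[5, 10, 4, -3] = -3.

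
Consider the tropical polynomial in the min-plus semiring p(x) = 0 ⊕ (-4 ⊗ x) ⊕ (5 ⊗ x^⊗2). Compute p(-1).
p(-1) = -5

A tropical monomial a ⊗ x^⊗i evaluates to a + i · x. Evaluating each term at x = -1:
  Term 0 contributes 0 + 0 · -1 = 0
  Term 1 contributes -4 + 1 · -1 = -5
  Term 2 contributes 5 + 2 · -1 = 3
p(-1) = ⊕ of these = min[0, -5, 3] = -5.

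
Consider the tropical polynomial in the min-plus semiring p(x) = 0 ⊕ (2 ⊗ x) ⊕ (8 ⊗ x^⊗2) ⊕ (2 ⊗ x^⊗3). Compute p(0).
p(0) = 0

A tropical monomial a ⊗ x^⊗i evaluates to a + i · x. Evaluating each term at x = 0:
  Term 0 contributes 0 + 0 · 0 = 0
  Term 1 contributes 2 + 1 · 0 = 2
  Term 2 contributes 8 + 2 · 0 = 8
  Term 3 contributes 2 + 3 · 0 = 2
p(0) = ⊕ of these = min[0, 2, 8, 2] = 0.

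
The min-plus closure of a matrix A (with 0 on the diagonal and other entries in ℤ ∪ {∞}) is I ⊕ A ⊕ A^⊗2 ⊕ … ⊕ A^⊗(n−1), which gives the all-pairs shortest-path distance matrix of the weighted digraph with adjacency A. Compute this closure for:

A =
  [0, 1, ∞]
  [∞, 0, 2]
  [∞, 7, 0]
Closure =
  [0, 1, 3]
  [∞, 0, 2]
  [∞, 7, 0]

This is the Floyd-Warshall all-pairs shortest-path computation. For each intermediate vertex k = 0, 1, …, 2, update dist[i][j] ← min(dist[i][j], dist[i][k] + dist[k][j]). The final matrix gives, for each (i, j), the minimum total weight of any directed path from i to j (possibly empty when i = j).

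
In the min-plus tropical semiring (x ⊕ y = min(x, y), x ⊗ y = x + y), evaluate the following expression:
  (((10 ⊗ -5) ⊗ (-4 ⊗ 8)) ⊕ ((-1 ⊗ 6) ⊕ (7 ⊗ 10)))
(((10 ⊗ -5) ⊗ (-4 ⊗ 8)) ⊕ ((-1 ⊗ 6) ⊕ (7 ⊗ 10))) = 5

Expand innermost to outermost. Recall ⊕ takes the minimum of its arguments and ⊗ takes their sum. Working out the expression (((10 ⊗ -5) ⊗ (-4 ⊗ 8)) ⊕ ((-1 ⊗ 6) ⊕ (7 ⊗ 10))) gives 5.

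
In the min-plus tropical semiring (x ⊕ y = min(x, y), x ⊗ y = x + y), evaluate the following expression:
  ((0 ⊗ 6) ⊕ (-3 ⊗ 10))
((0 ⊗ 6) ⊕ (-3 ⊗ 10)) = 6

Expand innermost to outermost. Recall ⊕ takes the minimum of its arguments and ⊗ takes their sum. Working out the expression ((0 ⊗ 6) ⊕ (-3 ⊗ 10)) gives 6.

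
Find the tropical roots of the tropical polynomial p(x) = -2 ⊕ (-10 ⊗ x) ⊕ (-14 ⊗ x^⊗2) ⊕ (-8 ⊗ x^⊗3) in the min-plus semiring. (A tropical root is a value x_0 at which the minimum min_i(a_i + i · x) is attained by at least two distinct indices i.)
Roots: {-6, 4, 8}

Each tropical root is a break point of the lower envelope of the lines y = a_i + i · x (there are 4 lines, with slopes 0, 1, ..., 3). Only the lines that attain the minimum somewhere contribute to roots; other lines are dominated. Here the surviving (envelope) indices are i = 3, i = 2, i = 1, i = 0.
Intersections between consecutive envelope lines give the roots: for adjacent envelope indices i < j the intersection is x = (a_i − a_j) / (j − i). Reading off the sorted break points: {-6, 4, 8}.
Verification: at each break x_0, at least two indices attain the minimum of min_i(a_i + i · x_0).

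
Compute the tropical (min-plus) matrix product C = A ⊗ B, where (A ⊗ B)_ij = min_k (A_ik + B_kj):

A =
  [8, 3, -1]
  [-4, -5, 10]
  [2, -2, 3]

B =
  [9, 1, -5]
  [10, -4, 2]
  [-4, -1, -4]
A ⊗ B =
  [-5, -2, -5]
  [5, -9, -9]
  [-1, -6, -3]

Apply the min-plus product entry-by-entry:
  C[0][0] = min over k of (A[0][0] + B[0][0] = 8 + 9 = 17, A[0][1] + B[1][0] = 3 + 10 = 13, A[0][2] + B[2][0] = -1 + -4 = -5) = -5 (attained at k = 2)
  C[0][1] = min over k of (A[0][0] + B[0][1] = 8 + 1 = 9, A[0][1] + B[1][1] = 3 + -4 = -1, A[0][2] + B[2][1] = -1 + -1 = -2) = -2 (attained at k = 2)
  C[0][2] = min over k of (A[0][0] + B[0][2] = 8 + -5 = 3, A[0][1] + B[1][2] = 3 + 2 = 5, A[0][2] + B[2][2] = -1 + -4 = -5) = -5 (attained at k = 2)
  C[1][0] = min over k of (A[1][0] + B[0][0] = -4 + 9 = 5, A[1][1] + B[1][0] = -5 + 10 = 5, A[1][2] + B[2][0] = 10 + -4 = 6) = 5 (attained at k = 0)
  C[1][1] = min over k of (A[1][0] + B[0][1] = -4 + 1 = -3, A[1][1] + B[1][1] = -5 + -4 = -9, A[1][2] + B[2][1] = 10 + -1 = 9) = -9 (attained at k = 1)
  C[1][2] = min over k of (A[1][0] + B[0][2] = -4 + -5 = -9, A[1][1] + B[1][2] = -5 + 2 = -3, A[1][2] + B[2][2] = 10 + -4 = 6) = -9 (attained at k = 0)
  C[2][0] = min over k of (A[2][0] + B[0][0] = 2 + 9 = 11, A[2][1] + B[1][0] = -2 + 10 = 8, A[2][2] + B[2][0] = 3 + -4 = -1) = -1 (attained at k = 2)
  C[2][1] = min over k of (A[2][0] + B[0][1] = 2 + 1 = 3, A[2][1] + B[1][1] = -2 + -4 = -6, A[2][2] + B[2][1] = 3 + -1 = 2) = -6 (attained at k = 1)
  C[2][2] = min over k of (A[2][0] + B[0][2] = 2 + -5 = -3, A[2][1] + B[1][2] = -2 + 2 = 0, A[2][2] + B[2][2] = 3 + -4 = -1) = -3 (attained at k = 0)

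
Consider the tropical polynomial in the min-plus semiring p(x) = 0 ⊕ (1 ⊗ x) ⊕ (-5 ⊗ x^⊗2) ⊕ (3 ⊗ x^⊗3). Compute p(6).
p(6) = 0

A tropical monomial a ⊗ x^⊗i evaluates to a + i · x. Evaluating each term at x = 6:
  Term 0 contributes 0 + 0 · 6 = 0
  Term 1 contributes 1 + 1 · 6 = 7
  Term 2 contributes -5 + 2 · 6 = 7
  Term 3 contributes 3 + 3 · 6 = 21
p(6) = ⊕ of these = min[0, 7, 7, 21] = 0.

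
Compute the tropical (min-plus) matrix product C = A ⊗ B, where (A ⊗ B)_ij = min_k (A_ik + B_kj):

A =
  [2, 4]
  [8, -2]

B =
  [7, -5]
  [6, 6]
A ⊗ B =
  [9, -3]
  [4, 3]

Apply the min-plus product entry-by-entry:
  C[0][0] = min over k of (A[0][0] + B[0][0] = 2 + 7 = 9, A[0][1] + B[1][0] = 4 + 6 = 10) = 9 (attained at k = 0)
  C[0][1] = min over k of (A[0][0] + B[0][1] = 2 + -5 = -3, A[0][1] + B[1][1] = 4 + 6 = 10) = -3 (attained at k = 0)
  C[1][0] = min over k of (A[1][0] + B[0][0] = 8 + 7 = 15, A[1][1] + B[1][0] = -2 + 6 = 4) = 4 (attained at k = 1)
  C[1][1] = min over k of (A[1][0] + B[0][1] = 8 + -5 = 3, A[1][1] + B[1][1] = -2 + 6 = 4) = 3 (attained at k = 0)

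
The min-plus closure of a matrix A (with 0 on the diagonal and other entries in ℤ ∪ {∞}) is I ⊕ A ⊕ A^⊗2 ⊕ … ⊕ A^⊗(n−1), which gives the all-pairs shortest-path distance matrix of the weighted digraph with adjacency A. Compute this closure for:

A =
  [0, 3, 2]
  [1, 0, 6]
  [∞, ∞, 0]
Closure =
  [0, 3, 2]
  [1, 0, 3]
  [∞, ∞, 0]

This is the Floyd-Warshall all-pairs shortest-path computation. For each intermediate vertex k = 0, 1, …, 2, update dist[i][j] ← min(dist[i][j], dist[i][k] + dist[k][j]). The final matrix gives, for each (i, j), the minimum total weight of any directed path from i to j (possibly empty when i = j).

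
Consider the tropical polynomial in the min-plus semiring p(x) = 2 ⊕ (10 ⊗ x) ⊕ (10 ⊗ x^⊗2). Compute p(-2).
p(-2) = 2

A tropical monomial a ⊗ x^⊗i evaluates to a + i · x. Evaluating each term at x = -2:
  Term 0 contributes 2 + 0 · -2 = 2
  Term 1 contributes 10 + 1 · -2 = 8
  Term 2 contributes 10 + 2 · -2 = 6
p(-2) = ⊕ of these = min[2, 8, 6] = 2.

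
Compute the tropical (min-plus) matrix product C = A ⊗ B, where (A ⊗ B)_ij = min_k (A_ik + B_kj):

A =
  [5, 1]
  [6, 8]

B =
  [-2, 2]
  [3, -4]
A ⊗ B =
  [3, -3]
  [4, 4]

Apply the min-plus product entry-by-entry:
  C[0][0] = min over k of (A[0][0] + B[0][0] = 5 + -2 = 3, A[0][1] + B[1][0] = 1 + 3 = 4) = 3 (attained at k = 0)
  C[0][1] = min over k of (A[0][0] + B[0][1] = 5 + 2 = 7, A[0][1] + B[1][1] = 1 + -4 = -3) = -3 (attained at k = 1)
  C[1][0] = min over k of (A[1][0] + B[0][0] = 6 + -2 = 4, A[1][1] + B[1][0] = 8 + 3 = 11) = 4 (attained at k = 0)
  C[1][1] = min over k of (A[1][0] + B[0][1] = 6 + 2 = 8, A[1][1] + B[1][1] = 8 + -4 = 4) = 4 (attained at k = 1)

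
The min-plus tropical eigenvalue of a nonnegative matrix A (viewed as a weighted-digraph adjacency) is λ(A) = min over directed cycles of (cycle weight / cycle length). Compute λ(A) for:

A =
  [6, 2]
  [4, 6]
λ(A) = 3

Enumerate directed cycles and compute their means (weight / length). Sample:
  cycle 0 → 0: weight = 6, length = 1, mean = 6/1 ≈ 6.000
  cycle 1 → 1: weight = 6, length = 1, mean = 6/1 ≈ 6.000
  cycle 0 → 1 → 0: weight = 6, length = 2, mean = 6/2 ≈ 3.000
  cycle 1 → 0 → 1: weight = 6, length = 2, mean = 6/2 ≈ 3.000
Minimum mean = 3.000, attained e.g. along the cycle 0 → 1 → 0 with weight 6 and length 2. So λ(A) = 6/2 = 3.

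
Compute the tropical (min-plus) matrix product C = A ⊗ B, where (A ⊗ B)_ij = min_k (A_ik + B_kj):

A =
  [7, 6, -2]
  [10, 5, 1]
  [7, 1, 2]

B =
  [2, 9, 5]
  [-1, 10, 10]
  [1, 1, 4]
A ⊗ B =
  [-1, -1, 2]
  [2, 2, 5]
  [0, 3, 6]

Apply the min-plus product entry-by-entry:
  C[0][0] = min over k of (A[0][0] + B[0][0] = 7 + 2 = 9, A[0][1] + B[1][0] = 6 + -1 = 5, A[0][2] + B[2][0] = -2 + 1 = -1) = -1 (attained at k = 2)
  C[0][1] = min over k of (A[0][0] + B[0][1] = 7 + 9 = 16, A[0][1] + B[1][1] = 6 + 10 = 16, A[0][2] + B[2][1] = -2 + 1 = -1) = -1 (attained at k = 2)
  C[0][2] = min over k of (A[0][0] + B[0][2] = 7 + 5 = 12, A[0][1] + B[1][2] = 6 + 10 = 16, A[0][2] + B[2][2] = -2 + 4 = 2) = 2 (attained at k = 2)
  C[1][0] = min over k of (A[1][0] + B[0][0] = 10 + 2 = 12, A[1][1] + B[1][0] = 5 + -1 = 4, A[1][2] + B[2][0] = 1 + 1 = 2) = 2 (attained at k = 2)
  C[1][1] = min over k of (A[1][0] + B[0][1] = 10 + 9 = 19, A[1][1] + B[1][1] = 5 + 10 = 15, A[1][2] + B[2][1] = 1 + 1 = 2) = 2 (attained at k = 2)
  C[1][2] = min over k of (A[1][0] + B[0][2] = 10 + 5 = 15, A[1][1] + B[1][2] = 5 + 10 = 15, A[1][2] + B[2][2] = 1 + 4 = 5) = 5 (attained at k = 2)
  C[2][0] = min over k of (A[2][0] + B[0][0] = 7 + 2 = 9, A[2][1] + B[1][0] = 1 + -1 = 0, A[2][2] + B[2][0] = 2 + 1 = 3) = 0 (attained at k = 1)
  C[2][1] = min over k of (A[2][0] + B[0][1] = 7 + 9 = 16, A[2][1] + B[1][1] = 1 + 10 = 11, A[2][2] + B[2][1] = 2 + 1 = 3) = 3 (attained at k = 2)
  C[2][2] = min over k of (A[2][0] + B[0][2] = 7 + 5 = 12, A[2][1] + B[1][2] = 1 + 10 = 11, A[2][2] + B[2][2] = 2 + 4 = 6) = 6 (attained at k = 2)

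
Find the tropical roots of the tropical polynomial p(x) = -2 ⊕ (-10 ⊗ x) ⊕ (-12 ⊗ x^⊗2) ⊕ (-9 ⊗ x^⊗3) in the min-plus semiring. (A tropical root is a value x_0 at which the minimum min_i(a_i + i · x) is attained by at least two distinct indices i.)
Roots: {-3, 2, 8}

Each tropical root is a break point of the lower envelope of the lines y = a_i + i · x (there are 4 lines, with slopes 0, 1, ..., 3). Only the lines that attain the minimum somewhere contribute to roots; other lines are dominated. Here the surviving (envelope) indices are i = 3, i = 2, i = 1, i = 0.
Intersections between consecutive envelope lines give the roots: for adjacent envelope indices i < j the intersection is x = (a_i − a_j) / (j − i). Reading off the sorted break points: {-3, 2, 8}.
Verification: at each break x_0, at least two indices attain the minimum of min_i(a_i + i · x_0).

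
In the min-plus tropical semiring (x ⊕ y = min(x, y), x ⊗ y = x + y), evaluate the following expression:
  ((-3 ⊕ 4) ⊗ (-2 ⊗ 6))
((-3 ⊕ 4) ⊗ (-2 ⊗ 6)) = 1

Expand innermost to outermost. Recall ⊕ takes the minimum of its arguments and ⊗ takes their sum. Working out the expression ((-3 ⊕ 4) ⊗ (-2 ⊗ 6)) gives 1.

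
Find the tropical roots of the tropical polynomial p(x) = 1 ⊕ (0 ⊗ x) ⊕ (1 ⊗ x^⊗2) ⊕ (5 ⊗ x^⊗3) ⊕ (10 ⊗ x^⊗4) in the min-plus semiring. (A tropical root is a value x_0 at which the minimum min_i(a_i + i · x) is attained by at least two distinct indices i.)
Roots: {-5, -4, -1, 1}

Each tropical root is a break point of the lower envelope of the lines y = a_i + i · x (there are 5 lines, with slopes 0, 1, ..., 4). Only the lines that attain the minimum somewhere contribute to roots; other lines are dominated. Here the surviving (envelope) indices are i = 4, i = 3, i = 2, i = 1, i = 0.
Intersections between consecutive envelope lines give the roots: for adjacent envelope indices i < j the intersection is x = (a_i − a_j) / (j − i). Reading off the sorted break points: {-5, -4, -1, 1}.
Verification: at each break x_0, at least two indices attain the minimum of min_i(a_i + i · x_0).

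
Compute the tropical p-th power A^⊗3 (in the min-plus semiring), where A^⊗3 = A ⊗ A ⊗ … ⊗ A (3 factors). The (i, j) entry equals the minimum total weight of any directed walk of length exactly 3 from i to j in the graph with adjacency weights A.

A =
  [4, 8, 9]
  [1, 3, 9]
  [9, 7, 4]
A^⊗3 =
  [12, 14, 17]
  [7, 9, 13]
  [11, 13, 12]

Each entry (A^⊗3)_ij equals the minimum over all length-3 walks i = v_0 → v_1 → … → v_3 = j of Σ_t A[v_t][v_{t+1}]. For example, for (i, j) = (0, 2) we minimise over 9 possible intermediate vertex sequences; the minimum is 17, attained along the walk 0 → 0 → 0 → 2.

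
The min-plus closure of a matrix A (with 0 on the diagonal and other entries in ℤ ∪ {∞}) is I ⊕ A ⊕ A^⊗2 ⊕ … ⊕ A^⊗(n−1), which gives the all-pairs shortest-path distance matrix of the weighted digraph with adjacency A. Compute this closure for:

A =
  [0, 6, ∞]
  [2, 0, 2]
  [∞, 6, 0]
Closure =
  [0, 6, 8]
  [2, 0, 2]
  [8, 6, 0]

This is the Floyd-Warshall all-pairs shortest-path computation. For each intermediate vertex k = 0, 1, …, 2, update dist[i][j] ← min(dist[i][j], dist[i][k] + dist[k][j]). The final matrix gives, for each (i, j), the minimum total weight of any directed path from i to j (possibly empty when i = j).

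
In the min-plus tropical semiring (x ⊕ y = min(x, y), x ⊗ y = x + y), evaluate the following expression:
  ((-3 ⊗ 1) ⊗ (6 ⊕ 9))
((-3 ⊗ 1) ⊗ (6 ⊕ 9)) = 4

Expand innermost to outermost. Recall ⊕ takes the minimum of its arguments and ⊗ takes their sum. Working out the expression ((-3 ⊗ 1) ⊗ (6 ⊕ 9)) gives 4.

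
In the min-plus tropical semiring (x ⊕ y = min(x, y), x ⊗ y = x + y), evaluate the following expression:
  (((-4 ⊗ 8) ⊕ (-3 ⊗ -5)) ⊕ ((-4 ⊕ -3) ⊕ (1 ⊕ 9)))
(((-4 ⊗ 8) ⊕ (-3 ⊗ -5)) ⊕ ((-4 ⊕ -3) ⊕ (1 ⊕ 9))) = -8

Expand innermost to outermost. Recall ⊕ takes the minimum of its arguments and ⊗ takes their sum. Working out the expression (((-4 ⊗ 8) ⊕ (-3 ⊗ -5)) ⊕ ((-4 ⊕ -3) ⊕ (1 ⊕ 9))) gives -8.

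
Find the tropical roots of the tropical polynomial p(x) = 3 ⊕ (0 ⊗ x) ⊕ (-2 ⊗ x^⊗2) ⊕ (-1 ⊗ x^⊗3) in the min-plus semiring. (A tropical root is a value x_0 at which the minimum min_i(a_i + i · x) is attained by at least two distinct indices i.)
Roots: {-1, 2, 3}

Each tropical root is a break point of the lower envelope of the lines y = a_i + i · x (there are 4 lines, with slopes 0, 1, ..., 3). Only the lines that attain the minimum somewhere contribute to roots; other lines are dominated. Here the surviving (envelope) indices are i = 3, i = 2, i = 1, i = 0.
Intersections between consecutive envelope lines give the roots: for adjacent envelope indices i < j the intersection is x = (a_i − a_j) / (j − i). Reading off the sorted break points: {-1, 2, 3}.
Verification: at each break x_0, at least two indices attain the minimum of min_i(a_i + i · x_0).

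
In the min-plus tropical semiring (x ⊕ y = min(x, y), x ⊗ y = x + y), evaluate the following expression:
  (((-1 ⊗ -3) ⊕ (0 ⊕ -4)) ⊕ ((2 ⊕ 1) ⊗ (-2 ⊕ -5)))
(((-1 ⊗ -3) ⊕ (0 ⊕ -4)) ⊕ ((2 ⊕ 1) ⊗ (-2 ⊕ -5))) = -4

Expand innermost to outermost. Recall ⊕ takes the minimum of its arguments and ⊗ takes their sum. Working out the expression (((-1 ⊗ -3) ⊕ (0 ⊕ -4)) ⊕ ((2 ⊕ 1) ⊗ (-2 ⊕ -5))) gives -4.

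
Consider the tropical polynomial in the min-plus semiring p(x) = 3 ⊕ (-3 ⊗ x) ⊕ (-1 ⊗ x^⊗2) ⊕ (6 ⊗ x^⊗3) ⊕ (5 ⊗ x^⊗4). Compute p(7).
p(7) = 3

A tropical monomial a ⊗ x^⊗i evaluates to a + i · x. Evaluating each term at x = 7:
  Term 0 contributes 3 + 0 · 7 = 3
  Term 1 contributes -3 + 1 · 7 = 4
  Term 2 contributes -1 + 2 · 7 = 13
  Term 3 contributes 6 + 3 · 7 = 27
  Term 4 contributes 5 + 4 · 7 = 33
p(7) = ⊕ of these = min[3, 4, 13, 27, 33] = 3.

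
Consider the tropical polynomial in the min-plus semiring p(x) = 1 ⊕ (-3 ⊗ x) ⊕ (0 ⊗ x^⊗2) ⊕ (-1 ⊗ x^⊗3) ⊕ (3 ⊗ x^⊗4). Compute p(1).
p(1) = -2

A tropical monomial a ⊗ x^⊗i evaluates to a + i · x. Evaluating each term at x = 1:
  Term 0 contributes 1 + 0 · 1 = 1
  Term 1 contributes -3 + 1 · 1 = -2
  Term 2 contributes 0 + 2 · 1 = 2
  Term 3 contributes -1 + 3 · 1 = 2
  Term 4 contributes 3 + 4 · 1 = 7
p(1) = ⊕ of these = min[1, -2, 2, 2, 7] = -2.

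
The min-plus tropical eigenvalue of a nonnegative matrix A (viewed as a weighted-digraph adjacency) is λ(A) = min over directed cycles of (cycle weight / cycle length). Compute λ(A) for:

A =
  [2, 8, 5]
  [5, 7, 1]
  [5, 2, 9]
λ(A) = 3/2

Enumerate directed cycles and compute their means (weight / length). Sample:
  cycle 0 → 0: weight = 2, length = 1, mean = 2/1 ≈ 2.000
  cycle 1 → 1: weight = 7, length = 1, mean = 7/1 ≈ 7.000
  cycle 2 → 2: weight = 9, length = 1, mean = 9/1 ≈ 9.000
  cycle 0 → 1 → 0: weight = 13, length = 2, mean = 13/2 ≈ 6.500
  cycle 0 → 2 → 0: weight = 10, length = 2, mean = 10/2 ≈ 5.000
  cycle 1 → 0 → 1: weight = 13, length = 2, mean = 13/2 ≈ 6.500
Minimum mean = 1.500, attained e.g. along the cycle 1 → 2 → 1 with weight 3 and length 2. So λ(A) = 3/2 = 3/2.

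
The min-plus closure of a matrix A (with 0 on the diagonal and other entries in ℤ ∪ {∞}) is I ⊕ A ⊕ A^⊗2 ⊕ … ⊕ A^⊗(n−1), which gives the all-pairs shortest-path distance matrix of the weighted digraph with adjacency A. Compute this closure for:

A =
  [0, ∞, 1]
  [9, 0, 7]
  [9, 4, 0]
Closure =
  [0, 5, 1]
  [9, 0, 7]
  [9, 4, 0]

This is the Floyd-Warshall all-pairs shortest-path computation. For each intermediate vertex k = 0, 1, …, 2, update dist[i][j] ← min(dist[i][j], dist[i][k] + dist[k][j]). The final matrix gives, for each (i, j), the minimum total weight of any directed path from i to j (possibly empty when i = j).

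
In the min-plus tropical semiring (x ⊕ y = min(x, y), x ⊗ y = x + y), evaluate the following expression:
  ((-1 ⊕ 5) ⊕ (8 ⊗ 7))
((-1 ⊕ 5) ⊕ (8 ⊗ 7)) = -1

Expand innermost to outermost. Recall ⊕ takes the minimum of its arguments and ⊗ takes their sum. Working out the expression ((-1 ⊕ 5) ⊕ (8 ⊗ 7)) gives -1.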